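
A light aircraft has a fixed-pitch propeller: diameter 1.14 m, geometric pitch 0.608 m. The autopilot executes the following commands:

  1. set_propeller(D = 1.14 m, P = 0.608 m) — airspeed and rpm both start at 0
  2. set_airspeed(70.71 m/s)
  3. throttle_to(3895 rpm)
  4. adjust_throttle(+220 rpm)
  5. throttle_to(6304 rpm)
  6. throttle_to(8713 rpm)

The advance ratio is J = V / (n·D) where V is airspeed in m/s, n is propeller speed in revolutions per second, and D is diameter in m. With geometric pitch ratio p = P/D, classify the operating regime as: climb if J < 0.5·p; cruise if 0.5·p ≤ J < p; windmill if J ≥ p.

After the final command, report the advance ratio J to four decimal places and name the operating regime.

set_propeller: D = 1.14 m, P = 0.608 m (p = P/D = 0.533333); state ← (V=0, rpm=0)
set_airspeed(70.71): V ← 70.71 m/s
throttle_to(3895): rpm ← 3895
adjust_throttle(+220): rpm ← 3895 +220 = 4115
throttle_to(6304): rpm ← 6304
throttle_to(8713): rpm ← 8713
final state: V = 70.71 m/s, rpm = 8713 → n = rpm/60 = 145.216667 rev/s
J = V / (n·D) = 70.71 / (145.216667 × 1.14) = 0.427129
regime bands: climb J<0.2667 | cruise [0.2667, 0.5333) | windmill J≥0.5333
J = 0.4271 → cruise

J = 0.4271, regime = cruise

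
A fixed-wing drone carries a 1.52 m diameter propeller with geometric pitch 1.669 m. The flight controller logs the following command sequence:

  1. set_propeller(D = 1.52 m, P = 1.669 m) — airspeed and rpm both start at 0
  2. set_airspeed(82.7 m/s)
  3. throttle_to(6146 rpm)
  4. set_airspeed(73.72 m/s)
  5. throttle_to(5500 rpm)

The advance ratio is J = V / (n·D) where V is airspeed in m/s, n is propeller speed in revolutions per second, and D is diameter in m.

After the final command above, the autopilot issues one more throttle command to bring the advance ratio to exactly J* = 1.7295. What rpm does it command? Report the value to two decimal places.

set_propeller: D = 1.52 m, P = 1.669 m (p = P/D = 1.098026); state ← (V=0, rpm=0)
set_airspeed(82.7): V ← 82.7 m/s
throttle_to(6146): rpm ← 6146
set_airspeed(73.72): V ← 73.72 m/s
throttle_to(5500): rpm ← 5500
final state: V = 73.72 m/s, rpm = 5500 → n = rpm/60 = 91.666667 rev/s
target J* = 1.7295; solve J* = V/(n·D) for n: n = V/(J*·D) = 73.72/(1.7295 × 1.52) = 28.042787 rev/s
rpm = 60·n = 1682.567216

rpm = 1682.57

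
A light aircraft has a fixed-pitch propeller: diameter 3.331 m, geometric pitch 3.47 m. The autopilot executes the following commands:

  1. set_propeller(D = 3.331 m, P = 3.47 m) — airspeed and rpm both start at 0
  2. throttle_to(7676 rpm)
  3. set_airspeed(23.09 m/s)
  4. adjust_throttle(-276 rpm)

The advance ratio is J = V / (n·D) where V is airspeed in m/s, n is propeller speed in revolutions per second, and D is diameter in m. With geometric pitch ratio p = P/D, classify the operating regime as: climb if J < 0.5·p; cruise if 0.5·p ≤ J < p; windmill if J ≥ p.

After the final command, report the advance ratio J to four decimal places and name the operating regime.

J = 0.0562, regime = climb

set_propeller: D = 3.331 m, P = 3.47 m (p = P/D = 1.041729); state ← (V=0, rpm=0)
throttle_to(7676): rpm ← 7676
set_airspeed(23.09): V ← 23.09 m/s
adjust_throttle(-276): rpm ← 7676 -276 = 7400
final state: V = 23.09 m/s, rpm = 7400 → n = rpm/60 = 123.333333 rev/s
J = V / (n·D) = 23.09 / (123.333333 × 3.331) = 0.056204
regime bands: climb J<0.5209 | cruise [0.5209, 1.0417) | windmill J≥1.0417
J = 0.0562 → climb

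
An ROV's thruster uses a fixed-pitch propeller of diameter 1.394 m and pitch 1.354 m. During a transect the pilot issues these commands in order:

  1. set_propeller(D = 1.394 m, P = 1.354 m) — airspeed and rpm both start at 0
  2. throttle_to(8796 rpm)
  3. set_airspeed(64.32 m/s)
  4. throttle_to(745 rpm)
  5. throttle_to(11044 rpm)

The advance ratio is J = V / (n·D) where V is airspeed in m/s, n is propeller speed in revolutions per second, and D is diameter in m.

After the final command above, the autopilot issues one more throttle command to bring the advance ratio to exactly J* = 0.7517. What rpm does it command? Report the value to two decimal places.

rpm = 3682.90

set_propeller: D = 1.394 m, P = 1.354 m (p = P/D = 0.971306); state ← (V=0, rpm=0)
throttle_to(8796): rpm ← 8796
set_airspeed(64.32): V ← 64.32 m/s
throttle_to(745): rpm ← 745
throttle_to(11044): rpm ← 11044
final state: V = 64.32 m/s, rpm = 11044 → n = rpm/60 = 184.066667 rev/s
target J* = 0.7517; solve J* = V/(n·D) for n: n = V/(J*·D) = 64.32/(0.7517 × 1.394) = 61.381672 rev/s
rpm = 60·n = 3682.900299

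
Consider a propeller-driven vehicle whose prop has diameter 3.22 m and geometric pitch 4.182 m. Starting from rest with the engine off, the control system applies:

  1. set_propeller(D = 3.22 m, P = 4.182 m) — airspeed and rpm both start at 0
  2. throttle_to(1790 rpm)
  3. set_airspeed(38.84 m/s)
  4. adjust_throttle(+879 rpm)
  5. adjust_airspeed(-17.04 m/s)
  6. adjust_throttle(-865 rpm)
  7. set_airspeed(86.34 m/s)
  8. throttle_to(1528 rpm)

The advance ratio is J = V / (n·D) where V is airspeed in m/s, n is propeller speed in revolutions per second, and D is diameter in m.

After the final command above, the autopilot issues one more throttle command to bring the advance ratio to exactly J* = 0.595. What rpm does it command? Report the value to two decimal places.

set_propeller: D = 3.22 m, P = 4.182 m (p = P/D = 1.298758); state ← (V=0, rpm=0)
throttle_to(1790): rpm ← 1790
set_airspeed(38.84): V ← 38.84 m/s
adjust_throttle(+879): rpm ← 1790 +879 = 2669
adjust_airspeed(-17.04): V ← 38.84 -17.04 = 21.8 m/s
adjust_throttle(-865): rpm ← 2669 -865 = 1804
set_airspeed(86.34): V ← 86.34 m/s
throttle_to(1528): rpm ← 1528
final state: V = 86.34 m/s, rpm = 1528 → n = rpm/60 = 25.466667 rev/s
target J* = 0.595; solve J* = V/(n·D) for n: n = V/(J*·D) = 86.34/(0.595 × 3.22) = 45.064983 rev/s
rpm = 60·n = 2703.898951

rpm = 2703.90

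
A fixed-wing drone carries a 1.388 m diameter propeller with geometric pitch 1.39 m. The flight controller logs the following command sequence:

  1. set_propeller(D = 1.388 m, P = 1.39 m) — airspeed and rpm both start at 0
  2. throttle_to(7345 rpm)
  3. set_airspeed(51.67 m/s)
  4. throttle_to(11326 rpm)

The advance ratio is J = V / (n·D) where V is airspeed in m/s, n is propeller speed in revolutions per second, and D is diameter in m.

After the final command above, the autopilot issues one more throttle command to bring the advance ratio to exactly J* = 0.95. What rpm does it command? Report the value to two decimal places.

rpm = 2351.13

set_propeller: D = 1.388 m, P = 1.39 m (p = P/D = 1.001441); state ← (V=0, rpm=0)
throttle_to(7345): rpm ← 7345
set_airspeed(51.67): V ← 51.67 m/s
throttle_to(11326): rpm ← 11326
final state: V = 51.67 m/s, rpm = 11326 → n = rpm/60 = 188.766667 rev/s
target J* = 0.95; solve J* = V/(n·D) for n: n = V/(J*·D) = 51.67/(0.95 × 1.388) = 39.185500 rev/s
rpm = 60·n = 2351.129986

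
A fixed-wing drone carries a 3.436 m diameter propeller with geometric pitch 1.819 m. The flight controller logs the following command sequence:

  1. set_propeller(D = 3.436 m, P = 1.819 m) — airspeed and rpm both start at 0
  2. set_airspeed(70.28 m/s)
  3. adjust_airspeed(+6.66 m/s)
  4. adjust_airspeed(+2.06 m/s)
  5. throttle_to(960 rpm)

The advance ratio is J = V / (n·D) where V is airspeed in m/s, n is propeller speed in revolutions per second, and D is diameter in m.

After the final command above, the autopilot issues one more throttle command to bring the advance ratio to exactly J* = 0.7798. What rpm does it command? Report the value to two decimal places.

set_propeller: D = 3.436 m, P = 1.819 m (p = P/D = 0.529395); state ← (V=0, rpm=0)
set_airspeed(70.28): V ← 70.28 m/s
adjust_airspeed(+6.66): V ← 70.28 +6.66 = 76.94 m/s
adjust_airspeed(+2.06): V ← 76.94 +2.06 = 79 m/s
throttle_to(960): rpm ← 960
final state: V = 79 m/s, rpm = 960 → n = rpm/60 = 16.000000 rev/s
target J* = 0.7798; solve J* = V/(n·D) for n: n = V/(J*·D) = 79/(0.7798 × 3.436) = 29.484292 rev/s
rpm = 60·n = 1769.057527

rpm = 1769.06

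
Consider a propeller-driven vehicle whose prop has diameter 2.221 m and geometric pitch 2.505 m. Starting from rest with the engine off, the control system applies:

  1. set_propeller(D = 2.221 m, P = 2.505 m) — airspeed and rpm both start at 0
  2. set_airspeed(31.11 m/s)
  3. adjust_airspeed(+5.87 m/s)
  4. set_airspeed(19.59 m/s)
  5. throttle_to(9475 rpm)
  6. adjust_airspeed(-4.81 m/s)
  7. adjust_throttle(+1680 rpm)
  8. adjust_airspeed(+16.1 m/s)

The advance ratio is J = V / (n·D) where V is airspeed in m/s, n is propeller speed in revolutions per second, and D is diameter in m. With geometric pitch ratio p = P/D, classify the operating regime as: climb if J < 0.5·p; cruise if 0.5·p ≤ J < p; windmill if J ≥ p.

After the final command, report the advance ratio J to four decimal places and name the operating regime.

J = 0.0748, regime = climb

set_propeller: D = 2.221 m, P = 2.505 m (p = P/D = 1.127870); state ← (V=0, rpm=0)
set_airspeed(31.11): V ← 31.11 m/s
adjust_airspeed(+5.87): V ← 31.11 +5.87 = 36.98 m/s
set_airspeed(19.59): V ← 19.59 m/s
throttle_to(9475): rpm ← 9475
adjust_airspeed(-4.81): V ← 19.59 -4.81 = 14.78 m/s
adjust_throttle(+1680): rpm ← 9475 +1680 = 11155
adjust_airspeed(+16.1): V ← 14.78 +16.1 = 30.88 m/s
final state: V = 30.88 m/s, rpm = 11155 → n = rpm/60 = 185.916667 rev/s
J = V / (n·D) = 30.88 / (185.916667 × 2.221) = 0.074784
regime bands: climb J<0.5639 | cruise [0.5639, 1.1279) | windmill J≥1.1279
J = 0.0748 → climb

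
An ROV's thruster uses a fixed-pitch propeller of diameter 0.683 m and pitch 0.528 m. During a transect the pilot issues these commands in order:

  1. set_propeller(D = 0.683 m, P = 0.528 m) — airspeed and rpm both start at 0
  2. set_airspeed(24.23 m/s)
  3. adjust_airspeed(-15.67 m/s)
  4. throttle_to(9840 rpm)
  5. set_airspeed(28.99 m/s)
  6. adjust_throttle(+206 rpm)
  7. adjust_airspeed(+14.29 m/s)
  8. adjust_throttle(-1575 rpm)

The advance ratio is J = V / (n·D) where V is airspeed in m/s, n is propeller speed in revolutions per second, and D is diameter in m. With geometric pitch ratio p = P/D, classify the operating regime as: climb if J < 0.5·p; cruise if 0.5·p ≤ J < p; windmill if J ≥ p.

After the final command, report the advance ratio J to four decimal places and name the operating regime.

set_propeller: D = 0.683 m, P = 0.528 m (p = P/D = 0.773060); state ← (V=0, rpm=0)
set_airspeed(24.23): V ← 24.23 m/s
adjust_airspeed(-15.67): V ← 24.23 -15.67 = 8.56 m/s
throttle_to(9840): rpm ← 9840
set_airspeed(28.99): V ← 28.99 m/s
adjust_throttle(+206): rpm ← 9840 +206 = 10046
adjust_airspeed(+14.29): V ← 28.99 +14.29 = 43.28 m/s
adjust_throttle(-1575): rpm ← 10046 -1575 = 8471
final state: V = 43.28 m/s, rpm = 8471 → n = rpm/60 = 141.183333 rev/s
J = V / (n·D) = 43.28 / (141.183333 × 0.683) = 0.448831
regime bands: climb J<0.3865 | cruise [0.3865, 0.7731) | windmill J≥0.7731
J = 0.4488 → cruise

J = 0.4488, regime = cruise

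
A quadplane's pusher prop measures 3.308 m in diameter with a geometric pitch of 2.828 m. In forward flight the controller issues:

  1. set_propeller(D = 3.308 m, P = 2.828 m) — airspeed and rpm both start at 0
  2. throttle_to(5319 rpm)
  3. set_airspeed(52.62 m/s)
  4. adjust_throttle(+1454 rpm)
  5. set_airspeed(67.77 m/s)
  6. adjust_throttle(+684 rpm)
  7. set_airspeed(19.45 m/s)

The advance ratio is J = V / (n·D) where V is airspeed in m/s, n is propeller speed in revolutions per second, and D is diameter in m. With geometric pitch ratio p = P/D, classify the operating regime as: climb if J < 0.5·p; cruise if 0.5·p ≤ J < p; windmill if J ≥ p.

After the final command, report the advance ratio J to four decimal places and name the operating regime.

J = 0.0473, regime = climb

set_propeller: D = 3.308 m, P = 2.828 m (p = P/D = 0.854897); state ← (V=0, rpm=0)
throttle_to(5319): rpm ← 5319
set_airspeed(52.62): V ← 52.62 m/s
adjust_throttle(+1454): rpm ← 5319 +1454 = 6773
set_airspeed(67.77): V ← 67.77 m/s
adjust_throttle(+684): rpm ← 6773 +684 = 7457
set_airspeed(19.45): V ← 19.45 m/s
final state: V = 19.45 m/s, rpm = 7457 → n = rpm/60 = 124.283333 rev/s
J = V / (n·D) = 19.45 / (124.283333 × 3.308) = 0.047309
regime bands: climb J<0.4274 | cruise [0.4274, 0.8549) | windmill J≥0.8549
J = 0.0473 → climb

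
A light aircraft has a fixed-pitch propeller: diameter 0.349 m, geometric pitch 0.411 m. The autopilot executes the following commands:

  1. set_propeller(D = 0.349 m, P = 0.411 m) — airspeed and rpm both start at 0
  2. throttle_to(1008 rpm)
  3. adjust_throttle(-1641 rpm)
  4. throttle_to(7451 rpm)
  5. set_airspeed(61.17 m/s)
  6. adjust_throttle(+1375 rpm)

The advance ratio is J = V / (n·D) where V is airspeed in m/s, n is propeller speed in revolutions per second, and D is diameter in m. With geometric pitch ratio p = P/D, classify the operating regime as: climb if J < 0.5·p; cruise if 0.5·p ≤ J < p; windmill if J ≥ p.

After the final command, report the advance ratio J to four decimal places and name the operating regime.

set_propeller: D = 0.349 m, P = 0.411 m (p = P/D = 1.177650); state ← (V=0, rpm=0)
throttle_to(1008): rpm ← 1008
adjust_throttle(-1641): rpm ← 1008 -1641 = -633
throttle_to(7451): rpm ← 7451
set_airspeed(61.17): V ← 61.17 m/s
adjust_throttle(+1375): rpm ← 7451 +1375 = 8826
final state: V = 61.17 m/s, rpm = 8826 → n = rpm/60 = 147.100000 rev/s
J = V / (n·D) = 61.17 / (147.100000 × 0.349) = 1.191517
regime bands: climb J<0.5888 | cruise [0.5888, 1.1777) | windmill J≥1.1777
J = 1.1915 → windmill

J = 1.1915, regime = windmill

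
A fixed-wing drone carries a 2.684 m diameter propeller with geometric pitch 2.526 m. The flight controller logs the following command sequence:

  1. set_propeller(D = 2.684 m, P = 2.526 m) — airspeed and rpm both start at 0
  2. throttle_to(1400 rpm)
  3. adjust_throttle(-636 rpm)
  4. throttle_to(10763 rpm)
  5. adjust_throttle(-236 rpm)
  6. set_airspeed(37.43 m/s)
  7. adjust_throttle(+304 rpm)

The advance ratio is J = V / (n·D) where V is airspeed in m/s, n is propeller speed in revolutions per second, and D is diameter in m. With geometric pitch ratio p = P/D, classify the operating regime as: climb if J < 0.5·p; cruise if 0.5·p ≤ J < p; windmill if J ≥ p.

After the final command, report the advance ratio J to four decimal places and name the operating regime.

set_propeller: D = 2.684 m, P = 2.526 m (p = P/D = 0.941133); state ← (V=0, rpm=0)
throttle_to(1400): rpm ← 1400
adjust_throttle(-636): rpm ← 1400 -636 = 764
throttle_to(10763): rpm ← 10763
adjust_throttle(-236): rpm ← 10763 -236 = 10527
set_airspeed(37.43): V ← 37.43 m/s
adjust_throttle(+304): rpm ← 10527 +304 = 10831
final state: V = 37.43 m/s, rpm = 10831 → n = rpm/60 = 180.516667 rev/s
J = V / (n·D) = 37.43 / (180.516667 × 2.684) = 0.077254
regime bands: climb J<0.4706 | cruise [0.4706, 0.9411) | windmill J≥0.9411
J = 0.0773 → climb

J = 0.0773, regime = climb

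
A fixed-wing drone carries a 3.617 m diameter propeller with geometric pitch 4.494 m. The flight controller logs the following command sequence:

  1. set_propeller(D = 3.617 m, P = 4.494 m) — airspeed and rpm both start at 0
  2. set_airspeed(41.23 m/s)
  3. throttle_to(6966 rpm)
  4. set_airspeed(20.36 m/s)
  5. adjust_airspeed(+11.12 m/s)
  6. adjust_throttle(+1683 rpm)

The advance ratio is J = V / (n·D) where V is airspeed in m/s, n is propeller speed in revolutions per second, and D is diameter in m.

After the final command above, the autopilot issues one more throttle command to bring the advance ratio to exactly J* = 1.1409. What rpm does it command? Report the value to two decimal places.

rpm = 457.71

set_propeller: D = 3.617 m, P = 4.494 m (p = P/D = 1.242466); state ← (V=0, rpm=0)
set_airspeed(41.23): V ← 41.23 m/s
throttle_to(6966): rpm ← 6966
set_airspeed(20.36): V ← 20.36 m/s
adjust_airspeed(+11.12): V ← 20.36 +11.12 = 31.48 m/s
adjust_throttle(+1683): rpm ← 6966 +1683 = 8649
final state: V = 31.48 m/s, rpm = 8649 → n = rpm/60 = 144.150000 rev/s
target J* = 1.1409; solve J* = V/(n·D) for n: n = V/(J*·D) = 31.48/(1.1409 × 3.617) = 7.628491 rev/s
rpm = 60·n = 457.709456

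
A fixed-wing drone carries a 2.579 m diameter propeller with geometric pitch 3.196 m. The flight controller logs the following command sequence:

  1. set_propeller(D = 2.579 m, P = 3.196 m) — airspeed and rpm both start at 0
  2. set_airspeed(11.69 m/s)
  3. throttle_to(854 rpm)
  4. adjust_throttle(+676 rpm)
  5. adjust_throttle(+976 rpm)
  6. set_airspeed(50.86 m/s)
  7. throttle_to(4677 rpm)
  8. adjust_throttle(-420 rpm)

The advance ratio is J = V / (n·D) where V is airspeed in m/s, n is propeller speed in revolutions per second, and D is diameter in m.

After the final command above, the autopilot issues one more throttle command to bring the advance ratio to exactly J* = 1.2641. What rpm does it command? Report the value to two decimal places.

rpm = 936.04

set_propeller: D = 2.579 m, P = 3.196 m (p = P/D = 1.239240); state ← (V=0, rpm=0)
set_airspeed(11.69): V ← 11.69 m/s
throttle_to(854): rpm ← 854
adjust_throttle(+676): rpm ← 854 +676 = 1530
adjust_throttle(+976): rpm ← 1530 +976 = 2506
set_airspeed(50.86): V ← 50.86 m/s
throttle_to(4677): rpm ← 4677
adjust_throttle(-420): rpm ← 4677 -420 = 4257
final state: V = 50.86 m/s, rpm = 4257 → n = rpm/60 = 70.950000 rev/s
target J* = 1.2641; solve J* = V/(n·D) for n: n = V/(J*·D) = 50.86/(1.2641 × 2.579) = 15.600682 rev/s
rpm = 60·n = 936.040916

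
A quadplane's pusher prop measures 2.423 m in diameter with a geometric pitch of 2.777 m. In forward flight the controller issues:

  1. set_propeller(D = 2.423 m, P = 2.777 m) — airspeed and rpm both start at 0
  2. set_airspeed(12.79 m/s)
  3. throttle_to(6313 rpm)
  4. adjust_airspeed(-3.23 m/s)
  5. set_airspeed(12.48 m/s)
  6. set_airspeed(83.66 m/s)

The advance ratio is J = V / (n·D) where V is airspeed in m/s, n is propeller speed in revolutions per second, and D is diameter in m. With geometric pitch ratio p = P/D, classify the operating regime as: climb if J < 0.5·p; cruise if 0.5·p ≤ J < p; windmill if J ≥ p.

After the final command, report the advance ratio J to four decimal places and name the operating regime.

set_propeller: D = 2.423 m, P = 2.777 m (p = P/D = 1.146100); state ← (V=0, rpm=0)
set_airspeed(12.79): V ← 12.79 m/s
throttle_to(6313): rpm ← 6313
adjust_airspeed(-3.23): V ← 12.79 -3.23 = 9.56 m/s
set_airspeed(12.48): V ← 12.48 m/s
set_airspeed(83.66): V ← 83.66 m/s
final state: V = 83.66 m/s, rpm = 6313 → n = rpm/60 = 105.216667 rev/s
J = V / (n·D) = 83.66 / (105.216667 × 2.423) = 0.328156
regime bands: climb J<0.5730 | cruise [0.5730, 1.1461) | windmill J≥1.1461
J = 0.3282 → climb

J = 0.3282, regime = climb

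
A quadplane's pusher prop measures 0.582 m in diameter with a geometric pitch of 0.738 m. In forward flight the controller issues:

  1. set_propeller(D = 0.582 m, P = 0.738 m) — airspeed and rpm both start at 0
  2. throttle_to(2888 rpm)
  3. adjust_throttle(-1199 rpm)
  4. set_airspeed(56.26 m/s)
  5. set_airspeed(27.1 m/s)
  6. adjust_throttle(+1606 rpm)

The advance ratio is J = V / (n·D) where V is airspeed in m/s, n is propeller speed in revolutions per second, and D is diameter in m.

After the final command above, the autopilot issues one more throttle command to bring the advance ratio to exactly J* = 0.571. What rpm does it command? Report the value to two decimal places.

set_propeller: D = 0.582 m, P = 0.738 m (p = P/D = 1.268041); state ← (V=0, rpm=0)
throttle_to(2888): rpm ← 2888
adjust_throttle(-1199): rpm ← 2888 -1199 = 1689
set_airspeed(56.26): V ← 56.26 m/s
set_airspeed(27.1): V ← 27.1 m/s
adjust_throttle(+1606): rpm ← 1689 +1606 = 3295
final state: V = 27.1 m/s, rpm = 3295 → n = rpm/60 = 54.916667 rev/s
target J* = 0.571; solve J* = V/(n·D) for n: n = V/(J*·D) = 27.1/(0.571 × 0.582) = 81.547415 rev/s
rpm = 60·n = 4892.844891

rpm = 4892.84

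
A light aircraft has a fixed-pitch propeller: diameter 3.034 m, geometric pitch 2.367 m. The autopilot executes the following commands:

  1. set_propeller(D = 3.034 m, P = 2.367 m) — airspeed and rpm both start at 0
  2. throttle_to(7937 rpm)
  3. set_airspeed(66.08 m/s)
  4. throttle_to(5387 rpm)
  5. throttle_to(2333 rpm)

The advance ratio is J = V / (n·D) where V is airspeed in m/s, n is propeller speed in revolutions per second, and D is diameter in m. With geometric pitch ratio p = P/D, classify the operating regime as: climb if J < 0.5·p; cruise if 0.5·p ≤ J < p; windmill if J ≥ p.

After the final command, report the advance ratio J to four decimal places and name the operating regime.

set_propeller: D = 3.034 m, P = 2.367 m (p = P/D = 0.780158); state ← (V=0, rpm=0)
throttle_to(7937): rpm ← 7937
set_airspeed(66.08): V ← 66.08 m/s
throttle_to(5387): rpm ← 5387
throttle_to(2333): rpm ← 2333
final state: V = 66.08 m/s, rpm = 2333 → n = rpm/60 = 38.883333 rev/s
J = V / (n·D) = 66.08 / (38.883333 × 3.034) = 0.560133
regime bands: climb J<0.3901 | cruise [0.3901, 0.7802) | windmill J≥0.7802
J = 0.5601 → cruise

J = 0.5601, regime = cruise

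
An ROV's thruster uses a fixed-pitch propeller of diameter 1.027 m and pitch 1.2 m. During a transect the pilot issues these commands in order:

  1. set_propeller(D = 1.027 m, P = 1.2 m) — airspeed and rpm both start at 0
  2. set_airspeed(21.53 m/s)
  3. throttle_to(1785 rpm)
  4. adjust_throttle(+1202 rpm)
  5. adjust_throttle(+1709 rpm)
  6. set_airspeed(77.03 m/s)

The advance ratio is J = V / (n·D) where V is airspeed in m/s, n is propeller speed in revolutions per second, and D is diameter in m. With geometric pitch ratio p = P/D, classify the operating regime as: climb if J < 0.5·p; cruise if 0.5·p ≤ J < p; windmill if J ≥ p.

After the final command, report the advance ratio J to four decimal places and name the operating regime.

J = 0.9583, regime = cruise

set_propeller: D = 1.027 m, P = 1.2 m (p = P/D = 1.168452); state ← (V=0, rpm=0)
set_airspeed(21.53): V ← 21.53 m/s
throttle_to(1785): rpm ← 1785
adjust_throttle(+1202): rpm ← 1785 +1202 = 2987
adjust_throttle(+1709): rpm ← 2987 +1709 = 4696
set_airspeed(77.03): V ← 77.03 m/s
final state: V = 77.03 m/s, rpm = 4696 → n = rpm/60 = 78.266667 rev/s
J = V / (n·D) = 77.03 / (78.266667 × 1.027) = 0.958325
regime bands: climb J<0.5842 | cruise [0.5842, 1.1685) | windmill J≥1.1685
J = 0.9583 → cruise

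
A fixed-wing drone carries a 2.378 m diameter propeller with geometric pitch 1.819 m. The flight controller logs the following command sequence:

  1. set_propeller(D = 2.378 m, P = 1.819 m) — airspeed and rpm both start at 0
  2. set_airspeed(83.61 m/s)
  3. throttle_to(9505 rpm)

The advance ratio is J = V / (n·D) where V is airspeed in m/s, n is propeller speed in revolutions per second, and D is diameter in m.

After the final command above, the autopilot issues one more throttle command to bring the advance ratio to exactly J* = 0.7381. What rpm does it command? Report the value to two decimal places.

set_propeller: D = 2.378 m, P = 1.819 m (p = P/D = 0.764929); state ← (V=0, rpm=0)
set_airspeed(83.61): V ← 83.61 m/s
throttle_to(9505): rpm ← 9505
final state: V = 83.61 m/s, rpm = 9505 → n = rpm/60 = 158.416667 rev/s
target J* = 0.7381; solve J* = V/(n·D) for n: n = V/(J*·D) = 83.61/(0.7381 × 2.378) = 47.635548 rev/s
rpm = 60·n = 2858.132894

rpm = 2858.13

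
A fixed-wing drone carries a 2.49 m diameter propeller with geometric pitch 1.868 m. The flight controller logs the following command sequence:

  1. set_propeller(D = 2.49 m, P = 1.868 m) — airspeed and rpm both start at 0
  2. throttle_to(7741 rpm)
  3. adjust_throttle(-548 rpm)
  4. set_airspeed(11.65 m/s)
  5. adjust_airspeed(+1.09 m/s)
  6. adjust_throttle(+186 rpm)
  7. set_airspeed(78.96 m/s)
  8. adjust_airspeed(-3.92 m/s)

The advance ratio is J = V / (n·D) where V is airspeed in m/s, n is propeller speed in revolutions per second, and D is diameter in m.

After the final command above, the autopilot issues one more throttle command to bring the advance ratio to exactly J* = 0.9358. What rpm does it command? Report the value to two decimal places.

rpm = 1932.24

set_propeller: D = 2.49 m, P = 1.868 m (p = P/D = 0.750201); state ← (V=0, rpm=0)
throttle_to(7741): rpm ← 7741
adjust_throttle(-548): rpm ← 7741 -548 = 7193
set_airspeed(11.65): V ← 11.65 m/s
adjust_airspeed(+1.09): V ← 11.65 +1.09 = 12.74 m/s
adjust_throttle(+186): rpm ← 7193 +186 = 7379
set_airspeed(78.96): V ← 78.96 m/s
adjust_airspeed(-3.92): V ← 78.96 -3.92 = 75.04 m/s
final state: V = 75.04 m/s, rpm = 7379 → n = rpm/60 = 122.983333 rev/s
target J* = 0.9358; solve J* = V/(n·D) for n: n = V/(J*·D) = 75.04/(0.9358 × 2.49) = 32.204046 rev/s
rpm = 60·n = 1932.242756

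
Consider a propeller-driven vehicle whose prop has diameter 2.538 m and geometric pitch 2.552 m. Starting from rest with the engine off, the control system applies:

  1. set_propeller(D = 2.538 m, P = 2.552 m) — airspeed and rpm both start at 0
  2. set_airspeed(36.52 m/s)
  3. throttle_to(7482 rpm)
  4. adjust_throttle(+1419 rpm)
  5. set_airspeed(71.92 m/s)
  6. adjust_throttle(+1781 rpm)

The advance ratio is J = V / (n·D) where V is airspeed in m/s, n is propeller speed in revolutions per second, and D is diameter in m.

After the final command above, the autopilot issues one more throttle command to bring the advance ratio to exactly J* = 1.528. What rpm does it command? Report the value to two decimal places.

rpm = 1112.72

set_propeller: D = 2.538 m, P = 2.552 m (p = P/D = 1.005516); state ← (V=0, rpm=0)
set_airspeed(36.52): V ← 36.52 m/s
throttle_to(7482): rpm ← 7482
adjust_throttle(+1419): rpm ← 7482 +1419 = 8901
set_airspeed(71.92): V ← 71.92 m/s
adjust_throttle(+1781): rpm ← 8901 +1781 = 10682
final state: V = 71.92 m/s, rpm = 10682 → n = rpm/60 = 178.033333 rev/s
target J* = 1.528; solve J* = V/(n·D) for n: n = V/(J*·D) = 71.92/(1.528 × 2.538) = 18.545336 rev/s
rpm = 60·n = 1112.720161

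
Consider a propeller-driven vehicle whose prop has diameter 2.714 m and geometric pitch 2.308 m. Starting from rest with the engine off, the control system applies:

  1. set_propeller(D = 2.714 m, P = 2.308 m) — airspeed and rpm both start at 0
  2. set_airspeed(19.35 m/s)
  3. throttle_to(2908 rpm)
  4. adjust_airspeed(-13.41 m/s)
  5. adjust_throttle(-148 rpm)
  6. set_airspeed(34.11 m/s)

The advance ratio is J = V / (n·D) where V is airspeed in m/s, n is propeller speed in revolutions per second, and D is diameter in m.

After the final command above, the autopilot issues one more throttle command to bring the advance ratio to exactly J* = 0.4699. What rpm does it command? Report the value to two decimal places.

set_propeller: D = 2.714 m, P = 2.308 m (p = P/D = 0.850405); state ← (V=0, rpm=0)
set_airspeed(19.35): V ← 19.35 m/s
throttle_to(2908): rpm ← 2908
adjust_airspeed(-13.41): V ← 19.35 -13.41 = 5.94 m/s
adjust_throttle(-148): rpm ← 2908 -148 = 2760
set_airspeed(34.11): V ← 34.11 m/s
final state: V = 34.11 m/s, rpm = 2760 → n = rpm/60 = 46.000000 rev/s
target J* = 0.4699; solve J* = V/(n·D) for n: n = V/(J*·D) = 34.11/(0.4699 × 2.714) = 26.746467 rev/s
rpm = 60·n = 1604.788049

rpm = 1604.79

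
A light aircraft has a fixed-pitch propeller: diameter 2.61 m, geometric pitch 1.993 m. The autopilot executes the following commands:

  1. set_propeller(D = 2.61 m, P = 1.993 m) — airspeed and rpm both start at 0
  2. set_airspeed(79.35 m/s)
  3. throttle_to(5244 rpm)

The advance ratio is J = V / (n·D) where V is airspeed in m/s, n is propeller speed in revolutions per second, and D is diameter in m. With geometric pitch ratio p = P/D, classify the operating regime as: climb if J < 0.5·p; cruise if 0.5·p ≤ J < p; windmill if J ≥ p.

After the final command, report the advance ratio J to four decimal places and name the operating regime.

set_propeller: D = 2.61 m, P = 1.993 m (p = P/D = 0.763602); state ← (V=0, rpm=0)
set_airspeed(79.35): V ← 79.35 m/s
throttle_to(5244): rpm ← 5244
final state: V = 79.35 m/s, rpm = 5244 → n = rpm/60 = 87.400000 rev/s
J = V / (n·D) = 79.35 / (87.400000 × 2.61) = 0.347852
regime bands: climb J<0.3818 | cruise [0.3818, 0.7636) | windmill J≥0.7636
J = 0.3479 → climb

J = 0.3479, regime = climb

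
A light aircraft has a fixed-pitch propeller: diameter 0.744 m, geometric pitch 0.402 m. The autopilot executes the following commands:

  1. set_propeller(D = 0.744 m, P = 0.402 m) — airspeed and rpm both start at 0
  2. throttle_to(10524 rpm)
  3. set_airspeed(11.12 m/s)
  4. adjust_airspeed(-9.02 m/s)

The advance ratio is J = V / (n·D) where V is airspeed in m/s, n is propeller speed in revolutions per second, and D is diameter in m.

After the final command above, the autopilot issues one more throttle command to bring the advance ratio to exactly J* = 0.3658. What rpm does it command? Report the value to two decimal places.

set_propeller: D = 0.744 m, P = 0.402 m (p = P/D = 0.540323); state ← (V=0, rpm=0)
throttle_to(10524): rpm ← 10524
set_airspeed(11.12): V ← 11.12 m/s
adjust_airspeed(-9.02): V ← 11.12 -9.02 = 2.1 m/s
final state: V = 2.1 m/s, rpm = 10524 → n = rpm/60 = 175.400000 rev/s
target J* = 0.3658; solve J* = V/(n·D) for n: n = V/(J*·D) = 2.1/(0.3658 × 0.744) = 7.716185 rev/s
rpm = 60·n = 462.971128

rpm = 462.97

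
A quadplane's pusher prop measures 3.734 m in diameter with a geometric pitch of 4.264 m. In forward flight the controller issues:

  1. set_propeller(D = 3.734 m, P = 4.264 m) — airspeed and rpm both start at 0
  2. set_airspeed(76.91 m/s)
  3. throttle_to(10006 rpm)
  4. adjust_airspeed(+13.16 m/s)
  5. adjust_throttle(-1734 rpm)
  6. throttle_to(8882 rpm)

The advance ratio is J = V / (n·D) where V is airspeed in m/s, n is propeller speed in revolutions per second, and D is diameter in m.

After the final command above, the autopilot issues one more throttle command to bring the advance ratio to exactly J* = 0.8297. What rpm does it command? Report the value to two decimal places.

rpm = 1744.36

set_propeller: D = 3.734 m, P = 4.264 m (p = P/D = 1.141939); state ← (V=0, rpm=0)
set_airspeed(76.91): V ← 76.91 m/s
throttle_to(10006): rpm ← 10006
adjust_airspeed(+13.16): V ← 76.91 +13.16 = 90.07 m/s
adjust_throttle(-1734): rpm ← 10006 -1734 = 8272
throttle_to(8882): rpm ← 8882
final state: V = 90.07 m/s, rpm = 8882 → n = rpm/60 = 148.033333 rev/s
target J* = 0.8297; solve J* = V/(n·D) for n: n = V/(J*·D) = 90.07/(0.8297 × 3.734) = 29.072659 rev/s
rpm = 60·n = 1744.359559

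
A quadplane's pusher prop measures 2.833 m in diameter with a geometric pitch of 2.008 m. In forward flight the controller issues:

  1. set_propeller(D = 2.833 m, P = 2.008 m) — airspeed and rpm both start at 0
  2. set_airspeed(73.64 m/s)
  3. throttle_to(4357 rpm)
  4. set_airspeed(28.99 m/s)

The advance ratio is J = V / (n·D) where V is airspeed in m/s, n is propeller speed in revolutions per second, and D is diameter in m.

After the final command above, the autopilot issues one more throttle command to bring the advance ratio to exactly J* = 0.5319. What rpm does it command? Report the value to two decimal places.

rpm = 1154.31

set_propeller: D = 2.833 m, P = 2.008 m (p = P/D = 0.708789); state ← (V=0, rpm=0)
set_airspeed(73.64): V ← 73.64 m/s
throttle_to(4357): rpm ← 4357
set_airspeed(28.99): V ← 28.99 m/s
final state: V = 28.99 m/s, rpm = 4357 → n = rpm/60 = 72.616667 rev/s
target J* = 0.5319; solve J* = V/(n·D) for n: n = V/(J*·D) = 28.99/(0.5319 × 2.833) = 19.238520 rev/s
rpm = 60·n = 1154.311177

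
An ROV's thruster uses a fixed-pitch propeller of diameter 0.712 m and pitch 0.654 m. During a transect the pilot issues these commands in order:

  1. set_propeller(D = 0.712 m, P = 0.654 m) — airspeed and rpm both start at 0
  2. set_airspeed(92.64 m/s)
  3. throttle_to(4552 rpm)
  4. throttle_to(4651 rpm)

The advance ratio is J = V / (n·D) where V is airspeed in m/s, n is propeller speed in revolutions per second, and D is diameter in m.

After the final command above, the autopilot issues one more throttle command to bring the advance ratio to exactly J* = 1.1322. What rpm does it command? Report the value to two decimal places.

set_propeller: D = 0.712 m, P = 0.654 m (p = P/D = 0.918539); state ← (V=0, rpm=0)
set_airspeed(92.64): V ← 92.64 m/s
throttle_to(4552): rpm ← 4552
throttle_to(4651): rpm ← 4651
final state: V = 92.64 m/s, rpm = 4651 → n = rpm/60 = 77.516667 rev/s
target J* = 1.1322; solve J* = V/(n·D) for n: n = V/(J*·D) = 92.64/(1.1322 × 0.712) = 114.919943 rev/s
rpm = 60·n = 6895.196585

rpm = 6895.20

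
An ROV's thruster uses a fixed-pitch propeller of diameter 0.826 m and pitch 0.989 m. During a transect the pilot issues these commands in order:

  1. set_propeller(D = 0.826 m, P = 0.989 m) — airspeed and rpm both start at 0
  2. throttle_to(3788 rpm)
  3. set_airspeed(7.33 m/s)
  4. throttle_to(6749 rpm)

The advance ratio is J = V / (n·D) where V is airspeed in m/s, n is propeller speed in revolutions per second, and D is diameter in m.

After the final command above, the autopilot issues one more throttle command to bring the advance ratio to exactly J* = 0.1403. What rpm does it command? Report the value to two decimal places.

rpm = 3795.05

set_propeller: D = 0.826 m, P = 0.989 m (p = P/D = 1.197337); state ← (V=0, rpm=0)
throttle_to(3788): rpm ← 3788
set_airspeed(7.33): V ← 7.33 m/s
throttle_to(6749): rpm ← 6749
final state: V = 7.33 m/s, rpm = 6749 → n = rpm/60 = 112.483333 rev/s
target J* = 0.1403; solve J* = V/(n·D) for n: n = V/(J*·D) = 7.33/(0.1403 × 0.826) = 63.250834 rev/s
rpm = 60·n = 3795.050040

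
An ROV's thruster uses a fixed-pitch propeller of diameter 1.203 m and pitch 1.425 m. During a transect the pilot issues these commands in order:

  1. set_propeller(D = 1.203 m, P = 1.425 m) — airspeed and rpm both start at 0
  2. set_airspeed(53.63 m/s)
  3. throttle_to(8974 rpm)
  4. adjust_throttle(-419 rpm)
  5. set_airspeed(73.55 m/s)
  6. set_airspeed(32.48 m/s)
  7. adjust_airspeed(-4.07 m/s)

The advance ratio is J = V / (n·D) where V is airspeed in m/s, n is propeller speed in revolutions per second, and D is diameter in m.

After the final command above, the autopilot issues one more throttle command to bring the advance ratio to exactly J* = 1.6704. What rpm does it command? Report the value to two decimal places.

set_propeller: D = 1.203 m, P = 1.425 m (p = P/D = 1.184539); state ← (V=0, rpm=0)
set_airspeed(53.63): V ← 53.63 m/s
throttle_to(8974): rpm ← 8974
adjust_throttle(-419): rpm ← 8974 -419 = 8555
set_airspeed(73.55): V ← 73.55 m/s
set_airspeed(32.48): V ← 32.48 m/s
adjust_airspeed(-4.07): V ← 32.48 -4.07 = 28.41 m/s
final state: V = 28.41 m/s, rpm = 8555 → n = rpm/60 = 142.583333 rev/s
target J* = 1.6704; solve J* = V/(n·D) for n: n = V/(J*·D) = 28.41/(1.6704 × 1.203) = 14.137907 rev/s
rpm = 60·n = 848.274429

rpm = 848.27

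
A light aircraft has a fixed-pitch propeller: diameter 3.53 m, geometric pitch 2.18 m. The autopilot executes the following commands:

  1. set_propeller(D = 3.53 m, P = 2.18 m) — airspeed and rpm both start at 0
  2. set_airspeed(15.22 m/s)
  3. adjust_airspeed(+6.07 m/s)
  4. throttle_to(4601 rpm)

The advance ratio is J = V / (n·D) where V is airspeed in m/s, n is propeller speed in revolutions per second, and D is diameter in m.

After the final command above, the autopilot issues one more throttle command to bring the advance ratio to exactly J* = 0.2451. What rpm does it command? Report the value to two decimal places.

set_propeller: D = 3.53 m, P = 2.18 m (p = P/D = 0.617564); state ← (V=0, rpm=0)
set_airspeed(15.22): V ← 15.22 m/s
adjust_airspeed(+6.07): V ← 15.22 +6.07 = 21.29 m/s
throttle_to(4601): rpm ← 4601
final state: V = 21.29 m/s, rpm = 4601 → n = rpm/60 = 76.683333 rev/s
target J* = 0.2451; solve J* = V/(n·D) for n: n = V/(J*·D) = 21.29/(0.2451 × 3.53) = 24.606942 rev/s
rpm = 60·n = 1476.416517

rpm = 1476.42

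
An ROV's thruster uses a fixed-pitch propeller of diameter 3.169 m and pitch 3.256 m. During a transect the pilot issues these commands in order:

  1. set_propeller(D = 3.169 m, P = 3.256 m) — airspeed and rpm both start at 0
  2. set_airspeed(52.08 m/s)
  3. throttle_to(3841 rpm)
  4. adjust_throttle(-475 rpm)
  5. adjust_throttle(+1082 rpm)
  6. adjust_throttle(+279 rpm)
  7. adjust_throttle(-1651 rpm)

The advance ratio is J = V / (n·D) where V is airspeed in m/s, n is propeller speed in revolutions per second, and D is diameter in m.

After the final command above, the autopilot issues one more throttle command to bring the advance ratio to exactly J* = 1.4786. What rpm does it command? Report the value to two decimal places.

rpm = 666.88

set_propeller: D = 3.169 m, P = 3.256 m (p = P/D = 1.027453); state ← (V=0, rpm=0)
set_airspeed(52.08): V ← 52.08 m/s
throttle_to(3841): rpm ← 3841
adjust_throttle(-475): rpm ← 3841 -475 = 3366
adjust_throttle(+1082): rpm ← 3366 +1082 = 4448
adjust_throttle(+279): rpm ← 4448 +279 = 4727
adjust_throttle(-1651): rpm ← 4727 -1651 = 3076
final state: V = 52.08 m/s, rpm = 3076 → n = rpm/60 = 51.266667 rev/s
target J* = 1.4786; solve J* = V/(n·D) for n: n = V/(J*·D) = 52.08/(1.4786 × 3.169) = 11.114707 rev/s
rpm = 60·n = 666.882445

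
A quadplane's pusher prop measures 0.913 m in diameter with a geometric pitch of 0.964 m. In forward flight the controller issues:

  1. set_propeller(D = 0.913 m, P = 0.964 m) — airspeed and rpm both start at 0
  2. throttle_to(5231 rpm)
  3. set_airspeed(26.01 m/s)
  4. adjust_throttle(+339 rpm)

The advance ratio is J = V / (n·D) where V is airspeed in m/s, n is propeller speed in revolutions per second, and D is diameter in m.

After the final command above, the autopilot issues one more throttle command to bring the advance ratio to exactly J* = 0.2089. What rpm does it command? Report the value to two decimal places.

set_propeller: D = 0.913 m, P = 0.964 m (p = P/D = 1.055860); state ← (V=0, rpm=0)
throttle_to(5231): rpm ← 5231
set_airspeed(26.01): V ← 26.01 m/s
adjust_throttle(+339): rpm ← 5231 +339 = 5570
final state: V = 26.01 m/s, rpm = 5570 → n = rpm/60 = 92.833333 rev/s
target J* = 0.2089; solve J* = V/(n·D) for n: n = V/(J*·D) = 26.01/(0.2089 × 0.913) = 136.373860 rev/s
rpm = 60·n = 8182.431628

rpm = 8182.43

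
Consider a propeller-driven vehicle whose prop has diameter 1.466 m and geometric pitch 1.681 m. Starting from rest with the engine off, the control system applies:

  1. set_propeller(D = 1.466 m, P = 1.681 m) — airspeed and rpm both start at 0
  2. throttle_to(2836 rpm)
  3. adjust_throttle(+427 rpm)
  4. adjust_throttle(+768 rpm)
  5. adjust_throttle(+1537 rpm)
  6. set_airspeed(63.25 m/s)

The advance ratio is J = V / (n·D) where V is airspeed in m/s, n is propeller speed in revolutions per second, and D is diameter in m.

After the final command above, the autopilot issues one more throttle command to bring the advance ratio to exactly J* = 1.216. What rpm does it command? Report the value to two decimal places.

rpm = 2128.85

set_propeller: D = 1.466 m, P = 1.681 m (p = P/D = 1.146658); state ← (V=0, rpm=0)
throttle_to(2836): rpm ← 2836
adjust_throttle(+427): rpm ← 2836 +427 = 3263
adjust_throttle(+768): rpm ← 3263 +768 = 4031
adjust_throttle(+1537): rpm ← 4031 +1537 = 5568
set_airspeed(63.25): V ← 63.25 m/s
final state: V = 63.25 m/s, rpm = 5568 → n = rpm/60 = 92.800000 rev/s
target J* = 1.216; solve J* = V/(n·D) for n: n = V/(J*·D) = 63.25/(1.216 × 1.466) = 35.480766 rev/s
rpm = 60·n = 2128.845947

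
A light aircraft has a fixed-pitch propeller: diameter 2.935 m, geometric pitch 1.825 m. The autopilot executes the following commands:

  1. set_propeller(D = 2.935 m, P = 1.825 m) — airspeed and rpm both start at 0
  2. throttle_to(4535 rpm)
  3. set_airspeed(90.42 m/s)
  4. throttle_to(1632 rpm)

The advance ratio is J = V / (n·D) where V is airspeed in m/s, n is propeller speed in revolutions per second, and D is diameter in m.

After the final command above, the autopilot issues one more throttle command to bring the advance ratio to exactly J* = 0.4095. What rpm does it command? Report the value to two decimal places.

set_propeller: D = 2.935 m, P = 1.825 m (p = P/D = 0.621806); state ← (V=0, rpm=0)
throttle_to(4535): rpm ← 4535
set_airspeed(90.42): V ← 90.42 m/s
throttle_to(1632): rpm ← 1632
final state: V = 90.42 m/s, rpm = 1632 → n = rpm/60 = 27.200000 rev/s
target J* = 0.4095; solve J* = V/(n·D) for n: n = V/(J*·D) = 90.42/(0.4095 × 2.935) = 75.231980 rev/s
rpm = 60·n = 4513.918790

rpm = 4513.92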